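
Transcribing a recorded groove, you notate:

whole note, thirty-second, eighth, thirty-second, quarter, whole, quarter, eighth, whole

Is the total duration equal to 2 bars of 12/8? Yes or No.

No

One bar of 12/8 = 48 thirty-second notes, so 2 bars = 96.
In thirty-second notes: whole note = 32; thirty-second = 1; eighth = 4; thirty-second = 1; quarter = 8; whole = 32; quarter = 8; eighth = 4; whole = 32.
Sum: 32 + 1 + 4 + 1 + 8 + 32 + 8 + 4 + 32 = 122.
122 exceeds 96, so the answer is No.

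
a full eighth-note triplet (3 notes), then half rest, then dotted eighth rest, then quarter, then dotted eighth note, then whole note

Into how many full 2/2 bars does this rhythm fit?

One bar of 2/2 = 16 sixteenth notes.
Convert each value to sixteenth notes: a full eighth-note triplet (3 notes) (three triplet eighths span one quarter) = 4; half rest = 8; dotted eighth rest = 3; quarter = 4; dotted eighth note = 3; whole note = 16.
Altogether 4 + 8 + 3 + 4 + 3 + 16 = 38.
38 ÷ 16 = 2 complete bars with 6 left over.

2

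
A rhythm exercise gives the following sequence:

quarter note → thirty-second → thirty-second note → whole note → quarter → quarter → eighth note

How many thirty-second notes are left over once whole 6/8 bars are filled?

14

One bar of 6/8 = 24 thirty-second notes.
Express everything in thirty-second notes: quarter note = 8; thirty-second = 1; thirty-second note = 1; whole note = 32; quarter = 8; quarter = 8; eighth note = 4.
Adding: 8 + 1 + 1 + 32 + 8 + 8 + 4 = 62.
62 ÷ 24 = 2 complete bars with 14 thirty-second notes remaining.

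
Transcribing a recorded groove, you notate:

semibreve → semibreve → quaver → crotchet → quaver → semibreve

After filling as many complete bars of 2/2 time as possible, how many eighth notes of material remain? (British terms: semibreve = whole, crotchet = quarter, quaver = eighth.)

4

One bar of 2/2 = 8 eighth notes.
Express everything in eighth notes: semibreve = 8; semibreve = 8; quaver = 1; crotchet = 2; quaver = 1; semibreve = 8.
Total: 8 + 8 + 1 + 2 + 1 + 8 = 28.
28 ÷ 8 = 3 complete bars with 4 eighth notes remaining.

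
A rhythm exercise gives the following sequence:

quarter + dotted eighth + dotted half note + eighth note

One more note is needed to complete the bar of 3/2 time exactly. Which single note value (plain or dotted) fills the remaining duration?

The bar of 3/2 = 24 sixteenth notes.
Working in sixteenth notes: quarter = 4; dotted eighth = 3; dotted half note = 12; eighth note = 2.
Adding: 4 + 3 + 12 + 2 = 21.
Remaining: 24 − 21 = 3 sixteenth notes, which is a dotted eighth note.

dotted eighth note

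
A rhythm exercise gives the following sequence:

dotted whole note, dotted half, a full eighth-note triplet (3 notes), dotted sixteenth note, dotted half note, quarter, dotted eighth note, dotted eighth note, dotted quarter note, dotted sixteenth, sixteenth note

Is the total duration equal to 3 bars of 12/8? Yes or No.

Yes

One bar of 12/8 = 48 thirty-second notes, so 3 bars = 144.
Express everything in thirty-second notes: dotted whole note = 48; dotted half = 24; a full eighth-note triplet (3 notes) (three triplet eighths span one quarter) = 8; dotted sixteenth note = 3; dotted half note = 24; quarter = 8; dotted eighth note = 6; dotted eighth note = 6; dotted quarter note = 12; dotted sixteenth = 3; sixteenth note = 2.
Sum: 48 + 24 + 8 + 3 + 24 + 8 + 6 + 6 + 12 + 3 + 2 = 144.
144 equals 144, so the answer is Yes.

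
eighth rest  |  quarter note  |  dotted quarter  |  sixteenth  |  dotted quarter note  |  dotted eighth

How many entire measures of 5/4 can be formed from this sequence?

1

One bar of 5/4 = 20 sixteenth notes.
Convert each value to sixteenth notes: eighth rest = 2; quarter note = 4; dotted quarter = 6; sixteenth = 1; dotted quarter note = 6; dotted eighth = 3.
Adding: 2 + 4 + 6 + 1 + 6 + 3 = 22.
22 ÷ 20 = 1 complete bar with 2 left over.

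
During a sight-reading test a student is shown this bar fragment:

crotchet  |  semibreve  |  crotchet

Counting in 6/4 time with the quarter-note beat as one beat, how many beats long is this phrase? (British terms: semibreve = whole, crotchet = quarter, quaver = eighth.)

6

One quarter-note beat = 2 eighth notes.
Convert each value to eighth notes: crotchet = 2; semibreve = 8; crotchet = 2.
Sum: 2 + 8 + 2 = 12.
12 ÷ 2 = 6 beats.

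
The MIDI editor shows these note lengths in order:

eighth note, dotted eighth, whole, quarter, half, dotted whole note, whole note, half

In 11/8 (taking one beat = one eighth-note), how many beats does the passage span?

One eighth-note beat = 2 sixteenth notes.
In sixteenth notes: eighth note = 2; dotted eighth = 3; whole = 16; quarter = 4; half = 8; dotted whole note = 24; whole note = 16; half = 8.
Altogether 2 + 3 + 16 + 4 + 8 + 24 + 16 + 8 = 81.
81 ÷ 2 = 40.5 beats.

40.5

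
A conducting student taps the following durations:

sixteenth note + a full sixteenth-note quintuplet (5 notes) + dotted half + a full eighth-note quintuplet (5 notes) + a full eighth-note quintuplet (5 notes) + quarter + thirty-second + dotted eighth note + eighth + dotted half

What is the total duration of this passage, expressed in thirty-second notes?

109

In thirty-second notes: sixteenth note = 2; a full sixteenth-note quintuplet (5 notes) (five quintuplet sixteenths span one quarter) = 8; dotted half = 24; a full eighth-note quintuplet (5 notes) (five quintuplet eighths span one half) = 16; a full eighth-note quintuplet (5 notes) (five quintuplet eighths span one half) = 16; quarter = 8; thirty-second = 1; dotted eighth note = 6; eighth = 4; dotted half = 24.
Adding: 2 + 8 + 24 + 16 + 16 + 8 + 1 + 6 + 4 + 24 = 109 thirty-second notes.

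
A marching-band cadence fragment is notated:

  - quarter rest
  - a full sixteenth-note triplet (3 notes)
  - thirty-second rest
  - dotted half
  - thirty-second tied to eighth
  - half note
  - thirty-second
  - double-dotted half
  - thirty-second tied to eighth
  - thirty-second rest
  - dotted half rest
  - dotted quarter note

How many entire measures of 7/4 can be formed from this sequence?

One bar of 7/4 = 56 thirty-second notes.
Each duration in thirty-second notes: quarter rest = 8; a full sixteenth-note triplet (3 notes) (three triplet sixteenths span one eighth) = 4; thirty-second rest = 1; dotted half = 24; thirty-second tied to eighth (thirty-second + eighth) = 5; half note = 16; thirty-second = 1; double-dotted half = 28; thirty-second tied to eighth (thirty-second + eighth) = 5; thirty-second rest = 1; dotted half rest = 24; dotted quarter note = 12.
Total: 8 + 4 + 1 + 24 + 5 + 16 + 1 + 28 + 5 + 1 + 24 + 12 = 129.
129 ÷ 56 = 2 complete bars with 17 left over.

2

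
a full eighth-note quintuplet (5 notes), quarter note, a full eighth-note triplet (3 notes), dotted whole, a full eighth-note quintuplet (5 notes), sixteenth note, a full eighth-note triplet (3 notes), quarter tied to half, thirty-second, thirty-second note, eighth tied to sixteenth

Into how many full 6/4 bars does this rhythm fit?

One bar of 6/4 = 48 thirty-second notes.
Convert each value to thirty-second notes: a full eighth-note quintuplet (5 notes) (five quintuplet eighths span one half) = 16; quarter note = 8; a full eighth-note triplet (3 notes) (three triplet eighths span one quarter) = 8; dotted whole = 48; a full eighth-note quintuplet (5 notes) (five quintuplet eighths span one half) = 16; sixteenth note = 2; a full eighth-note triplet (3 notes) (three triplet eighths span one quarter) = 8; quarter tied to half (quarter + half) = 24; thirty-second = 1; thirty-second note = 1; eighth tied to sixteenth (eighth + sixteenth) = 6.
Adding: 16 + 8 + 8 + 48 + 16 + 2 + 8 + 24 + 1 + 1 + 6 = 138.
138 ÷ 48 = 2 complete bars with 42 left over.

2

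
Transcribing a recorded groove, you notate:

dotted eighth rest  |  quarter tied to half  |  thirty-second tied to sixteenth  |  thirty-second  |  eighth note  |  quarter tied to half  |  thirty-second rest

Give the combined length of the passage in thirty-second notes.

In thirty-second notes: dotted eighth rest = 6; quarter tied to half (quarter + half) = 24; thirty-second tied to sixteenth (thirty-second + sixteenth) = 3; thirty-second = 1; eighth note = 4; quarter tied to half (quarter + half) = 24; thirty-second rest = 1.
Altogether 6 + 24 + 3 + 1 + 4 + 24 + 1 = 63 thirty-second notes.

63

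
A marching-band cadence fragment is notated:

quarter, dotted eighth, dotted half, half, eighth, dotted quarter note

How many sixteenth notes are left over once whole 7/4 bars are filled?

7

One bar of 7/4 = 28 sixteenth notes.
Express everything in sixteenth notes: quarter = 4; dotted eighth = 3; dotted half = 12; half = 8; eighth = 2; dotted quarter note = 6.
Altogether 4 + 3 + 12 + 8 + 2 + 6 = 35.
35 ÷ 28 = 1 complete bar with 7 sixteenth notes remaining.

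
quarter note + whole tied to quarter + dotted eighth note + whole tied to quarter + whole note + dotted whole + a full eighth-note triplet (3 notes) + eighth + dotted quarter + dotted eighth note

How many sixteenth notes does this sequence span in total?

102

Convert each value to sixteenth notes: quarter note = 4; whole tied to quarter (whole + quarter) = 20; dotted eighth note = 3; whole tied to quarter (whole + quarter) = 20; whole note = 16; dotted whole = 24; a full eighth-note triplet (3 notes) (three triplet eighths span one quarter) = 4; eighth = 2; dotted quarter = 6; dotted eighth note = 3.
Adding: 4 + 20 + 3 + 20 + 16 + 24 + 4 + 2 + 6 + 3 = 102 sixteenth notes.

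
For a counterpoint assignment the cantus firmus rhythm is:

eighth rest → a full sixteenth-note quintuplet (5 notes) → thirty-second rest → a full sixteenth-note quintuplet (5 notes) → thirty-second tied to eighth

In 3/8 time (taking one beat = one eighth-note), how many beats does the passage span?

One eighth-note beat = 4 thirty-second notes.
Each duration in thirty-second notes: eighth rest = 4; a full sixteenth-note quintuplet (5 notes) (five quintuplet sixteenths span one quarter) = 8; thirty-second rest = 1; a full sixteenth-note quintuplet (5 notes) (five quintuplet sixteenths span one quarter) = 8; thirty-second tied to eighth (thirty-second + eighth) = 5.
Total: 4 + 8 + 1 + 8 + 5 = 26.
26 ÷ 4 = 6.5 beats.

6.5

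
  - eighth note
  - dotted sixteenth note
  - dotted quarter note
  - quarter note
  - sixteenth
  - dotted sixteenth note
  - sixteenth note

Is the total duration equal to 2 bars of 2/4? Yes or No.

One bar of 2/4 = 16 thirty-second notes, so 2 bars = 32.
Working in thirty-second notes: eighth note = 4; dotted sixteenth note = 3; dotted quarter note = 12; quarter note = 8; sixteenth = 2; dotted sixteenth note = 3; sixteenth note = 2.
Total: 4 + 3 + 12 + 8 + 2 + 3 + 2 = 34.
34 exceeds 32, so the answer is No.

No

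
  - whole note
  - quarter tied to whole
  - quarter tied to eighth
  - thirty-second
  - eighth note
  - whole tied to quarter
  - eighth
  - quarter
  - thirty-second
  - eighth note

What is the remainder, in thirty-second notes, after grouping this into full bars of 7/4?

34

One bar of 7/4 = 56 thirty-second notes.
In thirty-second notes: whole note = 32; quarter tied to whole (quarter + whole) = 40; quarter tied to eighth (quarter + eighth) = 12; thirty-second = 1; eighth note = 4; whole tied to quarter (whole + quarter) = 40; eighth = 4; quarter = 8; thirty-second = 1; eighth note = 4.
Altogether 32 + 40 + 12 + 1 + 4 + 40 + 4 + 8 + 1 + 4 = 146.
146 ÷ 56 = 2 complete bars with 34 thirty-second notes remaining.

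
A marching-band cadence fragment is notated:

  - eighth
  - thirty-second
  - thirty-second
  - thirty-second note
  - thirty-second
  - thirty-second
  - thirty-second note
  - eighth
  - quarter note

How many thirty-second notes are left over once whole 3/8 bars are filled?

10

One bar of 3/8 = 12 thirty-second notes.
In thirty-second notes: eighth = 4; thirty-second = 1; thirty-second = 1; thirty-second note = 1; thirty-second = 1; thirty-second = 1; thirty-second note = 1; eighth = 4; quarter note = 8.
Sum: 4 + 1 + 1 + 1 + 1 + 1 + 1 + 4 + 8 = 22.
22 ÷ 12 = 1 complete bar with 10 thirty-second notes remaining.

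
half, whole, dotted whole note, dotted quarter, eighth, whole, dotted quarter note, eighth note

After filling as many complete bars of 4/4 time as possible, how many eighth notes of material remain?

0

One bar of 4/4 = 8 eighth notes.
Convert each value to eighth notes: half = 4; whole = 8; dotted whole note = 12; dotted quarter = 3; eighth = 1; whole = 8; dotted quarter note = 3; eighth note = 1.
Total: 4 + 8 + 12 + 3 + 1 + 8 + 3 + 1 = 40.
40 ÷ 8 = 5 complete bars with 0 eighth notes remaining.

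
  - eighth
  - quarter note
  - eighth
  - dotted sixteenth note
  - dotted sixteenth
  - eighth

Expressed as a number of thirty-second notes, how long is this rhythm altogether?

26

In thirty-second notes: eighth = 4; quarter note = 8; eighth = 4; dotted sixteenth note = 3; dotted sixteenth = 3; eighth = 4.
Sum: 4 + 8 + 4 + 3 + 3 + 4 = 26 thirty-second notes.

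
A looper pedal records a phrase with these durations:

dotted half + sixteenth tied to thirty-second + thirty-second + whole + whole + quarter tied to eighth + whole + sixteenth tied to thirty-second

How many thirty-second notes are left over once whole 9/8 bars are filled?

31

One bar of 9/8 = 36 thirty-second notes.
Convert each value to thirty-second notes: dotted half = 24; sixteenth tied to thirty-second (sixteenth + thirty-second) = 3; thirty-second = 1; whole = 32; whole = 32; quarter tied to eighth (quarter + eighth) = 12; whole = 32; sixteenth tied to thirty-second (sixteenth + thirty-second) = 3.
Adding: 24 + 3 + 1 + 32 + 32 + 12 + 32 + 3 = 139.
139 ÷ 36 = 3 complete bars with 31 thirty-second notes remaining.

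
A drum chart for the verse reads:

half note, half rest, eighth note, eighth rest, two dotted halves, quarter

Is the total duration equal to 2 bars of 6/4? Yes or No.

Yes

One bar of 6/4 = 12 eighth notes, so 2 bars = 24.
Working in eighth notes: half note = 4; half rest = 4; eighth note = 1; eighth rest = 1; dotted half = 6; dotted half = 6; quarter = 2.
Altogether 4 + 4 + 1 + 1 + 6 + 6 + 2 = 24.
24 equals 24, so the answer is Yes.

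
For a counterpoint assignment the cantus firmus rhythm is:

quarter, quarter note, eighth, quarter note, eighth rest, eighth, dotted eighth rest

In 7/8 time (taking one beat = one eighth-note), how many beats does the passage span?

10.5

One eighth-note beat = 2 sixteenth notes.
Working in sixteenth notes: quarter = 4; quarter note = 4; eighth = 2; quarter note = 4; eighth rest = 2; eighth = 2; dotted eighth rest = 3.
Sum: 4 + 4 + 2 + 4 + 2 + 2 + 3 = 21.
21 ÷ 2 = 10.5 beats.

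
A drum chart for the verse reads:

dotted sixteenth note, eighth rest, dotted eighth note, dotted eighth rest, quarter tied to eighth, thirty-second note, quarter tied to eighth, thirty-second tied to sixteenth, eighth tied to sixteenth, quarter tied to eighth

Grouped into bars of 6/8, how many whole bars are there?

One bar of 6/8 = 24 thirty-second notes.
Each duration in thirty-second notes: dotted sixteenth note = 3; eighth rest = 4; dotted eighth note = 6; dotted eighth rest = 6; quarter tied to eighth (quarter + eighth) = 12; thirty-second note = 1; quarter tied to eighth (quarter + eighth) = 12; thirty-second tied to sixteenth (thirty-second + sixteenth) = 3; eighth tied to sixteenth (eighth + sixteenth) = 6; quarter tied to eighth (quarter + eighth) = 12.
Total: 3 + 4 + 6 + 6 + 12 + 1 + 12 + 3 + 6 + 12 = 65.
65 ÷ 24 = 2 complete bars with 17 left over.

2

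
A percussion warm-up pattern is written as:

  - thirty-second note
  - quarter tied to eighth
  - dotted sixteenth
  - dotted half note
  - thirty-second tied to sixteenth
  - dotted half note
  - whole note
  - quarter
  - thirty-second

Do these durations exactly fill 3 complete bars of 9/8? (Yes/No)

Yes

One bar of 9/8 = 36 thirty-second notes, so 3 bars = 108.
Convert each value to thirty-second notes: thirty-second note = 1; quarter tied to eighth (quarter + eighth) = 12; dotted sixteenth = 3; dotted half note = 24; thirty-second tied to sixteenth (thirty-second + sixteenth) = 3; dotted half note = 24; whole note = 32; quarter = 8; thirty-second = 1.
Adding: 1 + 12 + 3 + 24 + 3 + 24 + 32 + 8 + 1 = 108.
108 equals 108, so the answer is Yes.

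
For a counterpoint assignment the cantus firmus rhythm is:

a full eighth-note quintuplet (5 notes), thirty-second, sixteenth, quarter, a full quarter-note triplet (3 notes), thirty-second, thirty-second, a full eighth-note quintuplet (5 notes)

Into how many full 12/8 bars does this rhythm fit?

One bar of 12/8 = 48 thirty-second notes.
Working in thirty-second notes: a full eighth-note quintuplet (5 notes) (five quintuplet eighths span one half) = 16; thirty-second = 1; sixteenth = 2; quarter = 8; a full quarter-note triplet (3 notes) (three triplet quarters span one half) = 16; thirty-second = 1; thirty-second = 1; a full eighth-note quintuplet (5 notes) (five quintuplet eighths span one half) = 16.
Adding: 16 + 1 + 2 + 8 + 16 + 1 + 1 + 16 = 61.
61 ÷ 48 = 1 complete bar with 13 left over.

1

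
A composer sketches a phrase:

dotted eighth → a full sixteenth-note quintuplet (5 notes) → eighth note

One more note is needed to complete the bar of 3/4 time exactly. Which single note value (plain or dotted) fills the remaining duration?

dotted eighth note

The bar of 3/4 = 12 sixteenth notes.
Each duration in sixteenth notes: dotted eighth = 3; a full sixteenth-note quintuplet (5 notes) (five quintuplet sixteenths span one quarter) = 4; eighth note = 2.
Sum: 3 + 4 + 2 = 9.
Remaining: 12 − 9 = 3 sixteenth notes, which is a dotted eighth note.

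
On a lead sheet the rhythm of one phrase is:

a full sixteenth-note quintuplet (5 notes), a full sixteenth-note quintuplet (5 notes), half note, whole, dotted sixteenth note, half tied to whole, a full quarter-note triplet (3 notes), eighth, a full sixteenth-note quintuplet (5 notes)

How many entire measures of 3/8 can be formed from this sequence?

One bar of 3/8 = 12 thirty-second notes.
Working in thirty-second notes: a full sixteenth-note quintuplet (5 notes) (five quintuplet sixteenths span one quarter) = 8; a full sixteenth-note quintuplet (5 notes) (five quintuplet sixteenths span one quarter) = 8; half note = 16; whole = 32; dotted sixteenth note = 3; half tied to whole (half + whole) = 48; a full quarter-note triplet (3 notes) (three triplet quarters span one half) = 16; eighth = 4; a full sixteenth-note quintuplet (5 notes) (five quintuplet sixteenths span one quarter) = 8.
Adding: 8 + 8 + 16 + 32 + 3 + 48 + 16 + 4 + 8 = 143.
143 ÷ 12 = 11 complete bars with 11 left over.

11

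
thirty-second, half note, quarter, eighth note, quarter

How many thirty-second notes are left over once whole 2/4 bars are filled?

One bar of 2/4 = 16 thirty-second notes.
Working in thirty-second notes: thirty-second = 1; half note = 16; quarter = 8; eighth note = 4; quarter = 8.
Altogether 1 + 16 + 8 + 4 + 8 = 37.
37 ÷ 16 = 2 complete bars with 5 thirty-second notes remaining.

5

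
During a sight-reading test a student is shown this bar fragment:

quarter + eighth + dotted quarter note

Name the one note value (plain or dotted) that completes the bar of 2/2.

The bar of 2/2 = 8 eighth notes.
Each duration in eighth notes: quarter = 2; eighth = 1; dotted quarter note = 3.
Sum: 2 + 1 + 3 = 6.
Remaining: 8 − 6 = 2 eighth notes, which is a quarter note.

quarter note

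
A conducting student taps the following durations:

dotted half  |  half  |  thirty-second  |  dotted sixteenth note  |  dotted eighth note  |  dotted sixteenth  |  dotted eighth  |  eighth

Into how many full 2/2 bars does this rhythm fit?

1

One bar of 2/2 = 32 thirty-second notes.
Convert each value to thirty-second notes: dotted half = 24; half = 16; thirty-second = 1; dotted sixteenth note = 3; dotted eighth note = 6; dotted sixteenth = 3; dotted eighth = 6; eighth = 4.
Sum: 24 + 16 + 1 + 3 + 6 + 3 + 6 + 4 = 63.
63 ÷ 32 = 1 complete bar with 31 left over.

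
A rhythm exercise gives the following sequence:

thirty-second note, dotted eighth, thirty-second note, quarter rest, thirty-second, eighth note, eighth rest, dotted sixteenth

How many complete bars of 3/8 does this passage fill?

2

One bar of 3/8 = 12 thirty-second notes.
Working in thirty-second notes: thirty-second note = 1; dotted eighth = 6; thirty-second note = 1; quarter rest = 8; thirty-second = 1; eighth note = 4; eighth rest = 4; dotted sixteenth = 3.
Sum: 1 + 6 + 1 + 8 + 1 + 4 + 4 + 3 = 28.
28 ÷ 12 = 2 complete bars with 4 left over.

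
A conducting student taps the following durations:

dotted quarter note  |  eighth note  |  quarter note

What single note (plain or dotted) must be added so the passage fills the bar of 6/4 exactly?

The bar of 6/4 = 12 eighth notes.
Working in eighth notes: dotted quarter note = 3; eighth note = 1; quarter note = 2.
Adding: 3 + 1 + 2 = 6.
Remaining: 12 − 6 = 6 eighth notes, which is a dotted half note.

dotted half note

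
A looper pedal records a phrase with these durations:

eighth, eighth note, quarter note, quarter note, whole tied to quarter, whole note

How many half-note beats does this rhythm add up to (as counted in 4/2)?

One half-note beat = 4 eighth notes.
Working in eighth notes: eighth = 1; eighth note = 1; quarter note = 2; quarter note = 2; whole tied to quarter (whole + quarter) = 10; whole note = 8.
Sum: 1 + 1 + 2 + 2 + 10 + 8 = 24.
24 ÷ 4 = 6 beats.

6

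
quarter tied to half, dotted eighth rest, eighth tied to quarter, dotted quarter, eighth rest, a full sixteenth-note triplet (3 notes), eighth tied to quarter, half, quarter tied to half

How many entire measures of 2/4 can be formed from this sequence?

One bar of 2/4 = 8 sixteenth notes.
Express everything in sixteenth notes: quarter tied to half (quarter + half) = 12; dotted eighth rest = 3; eighth tied to quarter (eighth + quarter) = 6; dotted quarter = 6; eighth rest = 2; a full sixteenth-note triplet (3 notes) (three triplet sixteenths span one eighth) = 2; eighth tied to quarter (eighth + quarter) = 6; half = 8; quarter tied to half (quarter + half) = 12.
Altogether 12 + 3 + 6 + 6 + 2 + 2 + 6 + 8 + 12 = 57.
57 ÷ 8 = 7 complete bars with 1 left over.

7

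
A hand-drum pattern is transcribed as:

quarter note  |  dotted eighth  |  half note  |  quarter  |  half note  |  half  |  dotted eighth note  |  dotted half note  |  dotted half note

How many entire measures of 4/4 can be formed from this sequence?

3

One bar of 4/4 = 16 sixteenth notes.
Each duration in sixteenth notes: quarter note = 4; dotted eighth = 3; half note = 8; quarter = 4; half note = 8; half = 8; dotted eighth note = 3; dotted half note = 12; dotted half note = 12.
Altogether 4 + 3 + 8 + 4 + 8 + 8 + 3 + 12 + 12 = 62.
62 ÷ 16 = 3 complete bars with 14 left over.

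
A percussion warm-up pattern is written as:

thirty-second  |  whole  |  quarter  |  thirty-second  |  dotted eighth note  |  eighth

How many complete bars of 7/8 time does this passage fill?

1

One bar of 7/8 = 28 thirty-second notes.
Working in thirty-second notes: thirty-second = 1; whole = 32; quarter = 8; thirty-second = 1; dotted eighth note = 6; eighth = 4.
Altogether 1 + 32 + 8 + 1 + 6 + 4 = 52.
52 ÷ 28 = 1 complete bar with 24 left over.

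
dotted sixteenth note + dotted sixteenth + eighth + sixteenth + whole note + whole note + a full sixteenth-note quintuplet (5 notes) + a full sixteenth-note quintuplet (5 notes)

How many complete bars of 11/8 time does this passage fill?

2

One bar of 11/8 = 44 thirty-second notes.
Each duration in thirty-second notes: dotted sixteenth note = 3; dotted sixteenth = 3; eighth = 4; sixteenth = 2; whole note = 32; whole note = 32; a full sixteenth-note quintuplet (5 notes) (five quintuplet sixteenths span one quarter) = 8; a full sixteenth-note quintuplet (5 notes) (five quintuplet sixteenths span one quarter) = 8.
Adding: 3 + 3 + 4 + 2 + 32 + 32 + 8 + 8 = 92.
92 ÷ 44 = 2 complete bars with 4 left over.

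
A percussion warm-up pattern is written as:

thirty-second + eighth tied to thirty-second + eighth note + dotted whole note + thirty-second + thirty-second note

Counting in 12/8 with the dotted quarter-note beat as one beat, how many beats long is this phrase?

5

One dotted quarter-note beat = 12 thirty-second notes.
Convert each value to thirty-second notes: thirty-second = 1; eighth tied to thirty-second (eighth + thirty-second) = 5; eighth note = 4; dotted whole note = 48; thirty-second = 1; thirty-second note = 1.
Total: 1 + 5 + 4 + 48 + 1 + 1 = 60.
60 ÷ 12 = 5 beats.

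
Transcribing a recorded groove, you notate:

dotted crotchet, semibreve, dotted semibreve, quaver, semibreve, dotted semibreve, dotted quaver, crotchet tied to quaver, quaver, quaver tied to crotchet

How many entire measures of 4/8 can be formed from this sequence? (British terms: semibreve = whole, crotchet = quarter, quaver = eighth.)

13

One bar of 4/8 = 8 sixteenth notes.
Express everything in sixteenth notes: dotted crotchet = 6; semibreve = 16; dotted semibreve = 24; quaver = 2; semibreve = 16; dotted semibreve = 24; dotted quaver = 3; crotchet tied to quaver (crotchet + quaver) = 6; quaver = 2; quaver tied to crotchet (quaver + crotchet) = 6.
Adding: 6 + 16 + 24 + 2 + 16 + 24 + 3 + 6 + 2 + 6 = 105.
105 ÷ 8 = 13 complete bars with 1 left over.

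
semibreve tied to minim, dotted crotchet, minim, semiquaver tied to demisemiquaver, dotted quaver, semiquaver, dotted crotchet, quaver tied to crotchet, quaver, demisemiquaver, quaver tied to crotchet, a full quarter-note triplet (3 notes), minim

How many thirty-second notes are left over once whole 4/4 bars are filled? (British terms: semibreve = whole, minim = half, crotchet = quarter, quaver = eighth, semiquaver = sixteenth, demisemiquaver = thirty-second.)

One bar of 4/4 = 32 thirty-second notes.
Working in thirty-second notes: semibreve tied to minim (semibreve + minim) = 48; dotted crotchet = 12; minim = 16; semiquaver tied to demisemiquaver (semiquaver + demisemiquaver) = 3; dotted quaver = 6; semiquaver = 2; dotted crotchet = 12; quaver tied to crotchet (quaver + crotchet) = 12; quaver = 4; demisemiquaver = 1; quaver tied to crotchet (quaver + crotchet) = 12; a full quarter-note triplet (3 notes) (three triplet quarters span one half) = 16; minim = 16.
Altogether 48 + 12 + 16 + 3 + 6 + 2 + 12 + 12 + 4 + 1 + 12 + 16 + 16 = 160.
160 ÷ 32 = 5 complete bars with 0 thirty-second notes remaining.

0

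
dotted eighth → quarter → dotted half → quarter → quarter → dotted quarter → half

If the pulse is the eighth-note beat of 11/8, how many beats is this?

20.5

One eighth-note beat = 2 sixteenth notes.
Working in sixteenth notes: dotted eighth = 3; quarter = 4; dotted half = 12; quarter = 4; quarter = 4; dotted quarter = 6; half = 8.
Altogether 3 + 4 + 12 + 4 + 4 + 6 + 8 = 41.
41 ÷ 2 = 20.5 beats.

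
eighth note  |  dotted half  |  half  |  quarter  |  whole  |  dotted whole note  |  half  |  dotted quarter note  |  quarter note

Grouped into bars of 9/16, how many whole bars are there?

9

One bar of 9/16 = 9 sixteenth notes.
Express everything in sixteenth notes: eighth note = 2; dotted half = 12; half = 8; quarter = 4; whole = 16; dotted whole note = 24; half = 8; dotted quarter note = 6; quarter note = 4.
Altogether 2 + 12 + 8 + 4 + 16 + 24 + 8 + 6 + 4 = 84.
84 ÷ 9 = 9 complete bars with 3 left over.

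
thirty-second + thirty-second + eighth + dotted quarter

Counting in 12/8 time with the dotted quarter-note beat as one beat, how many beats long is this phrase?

1.5

One dotted quarter-note beat = 12 thirty-second notes.
Working in thirty-second notes: thirty-second = 1; thirty-second = 1; eighth = 4; dotted quarter = 12.
Adding: 1 + 1 + 4 + 12 = 18.
18 ÷ 12 = 1.5 beats.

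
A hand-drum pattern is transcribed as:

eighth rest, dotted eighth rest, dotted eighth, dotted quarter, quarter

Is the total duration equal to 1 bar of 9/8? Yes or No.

One bar of 9/8 = 18 sixteenth notes.
Working in sixteenth notes: eighth rest = 2; dotted eighth rest = 3; dotted eighth = 3; dotted quarter = 6; quarter = 4.
Adding: 2 + 3 + 3 + 6 + 4 = 18.
18 equals 18, so the answer is Yes.

Yes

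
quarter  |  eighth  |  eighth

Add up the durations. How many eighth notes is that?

In eighth notes: quarter = 2; eighth = 1; eighth = 1.
Sum: 2 + 1 + 1 = 4 eighth notes.

4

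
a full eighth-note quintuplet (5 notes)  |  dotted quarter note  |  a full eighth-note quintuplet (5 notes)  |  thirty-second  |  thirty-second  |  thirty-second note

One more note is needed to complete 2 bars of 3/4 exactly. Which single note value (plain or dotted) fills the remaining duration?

thirty-second note

2 bars of 3/4 = 48 thirty-second notes.
In thirty-second notes: a full eighth-note quintuplet (5 notes) (five quintuplet eighths span one half) = 16; dotted quarter note = 12; a full eighth-note quintuplet (5 notes) (five quintuplet eighths span one half) = 16; thirty-second = 1; thirty-second = 1; thirty-second note = 1.
Sum: 16 + 12 + 16 + 1 + 1 + 1 = 47.
Remaining: 48 − 47 = 1 thirty-second note, which is a thirty-second note.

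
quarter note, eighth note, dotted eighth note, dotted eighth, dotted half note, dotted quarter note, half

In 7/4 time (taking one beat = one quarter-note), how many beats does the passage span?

9.5

One quarter-note beat = 4 sixteenth notes.
Working in sixteenth notes: quarter note = 4; eighth note = 2; dotted eighth note = 3; dotted eighth = 3; dotted half note = 12; dotted quarter note = 6; half = 8.
Altogether 4 + 2 + 3 + 3 + 12 + 6 + 8 = 38.
38 ÷ 4 = 9.5 beats.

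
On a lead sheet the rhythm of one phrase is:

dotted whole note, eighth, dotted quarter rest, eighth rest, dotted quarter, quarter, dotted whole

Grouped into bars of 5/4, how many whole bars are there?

One bar of 5/4 = 10 eighth notes.
Express everything in eighth notes: dotted whole note = 12; eighth = 1; dotted quarter rest = 3; eighth rest = 1; dotted quarter = 3; quarter = 2; dotted whole = 12.
Altogether 12 + 1 + 3 + 1 + 3 + 2 + 12 = 34.
34 ÷ 10 = 3 complete bars with 4 left over.

3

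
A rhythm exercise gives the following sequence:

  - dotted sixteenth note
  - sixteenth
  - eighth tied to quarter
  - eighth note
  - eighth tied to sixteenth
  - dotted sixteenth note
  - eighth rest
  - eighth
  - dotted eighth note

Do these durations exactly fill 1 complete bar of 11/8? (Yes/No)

One bar of 11/8 = 44 thirty-second notes.
Each duration in thirty-second notes: dotted sixteenth note = 3; sixteenth = 2; eighth tied to quarter (eighth + quarter) = 12; eighth note = 4; eighth tied to sixteenth (eighth + sixteenth) = 6; dotted sixteenth note = 3; eighth rest = 4; eighth = 4; dotted eighth note = 6.
Altogether 3 + 2 + 12 + 4 + 6 + 3 + 4 + 4 + 6 = 44.
44 equals 44, so the answer is Yes.

Yes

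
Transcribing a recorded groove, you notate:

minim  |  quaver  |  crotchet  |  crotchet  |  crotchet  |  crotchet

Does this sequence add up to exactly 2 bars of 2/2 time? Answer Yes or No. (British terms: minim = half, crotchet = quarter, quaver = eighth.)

One bar of 2/2 = 8 eighth notes, so 2 bars = 16.
In eighth notes: minim = 4; quaver = 1; crotchet = 2; crotchet = 2; crotchet = 2; crotchet = 2.
Total: 4 + 1 + 2 + 2 + 2 + 2 = 13.
13 falls short of 16, so the answer is No.

No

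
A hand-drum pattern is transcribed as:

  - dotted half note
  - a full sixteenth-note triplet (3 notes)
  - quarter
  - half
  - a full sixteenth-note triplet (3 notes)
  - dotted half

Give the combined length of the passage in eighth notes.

Express everything in eighth notes: dotted half note = 6; a full sixteenth-note triplet (3 notes) (three triplet sixteenths span one eighth) = 1; quarter = 2; half = 4; a full sixteenth-note triplet (3 notes) (three triplet sixteenths span one eighth) = 1; dotted half = 6.
Adding: 6 + 1 + 2 + 4 + 1 + 6 = 20 eighth notes.

20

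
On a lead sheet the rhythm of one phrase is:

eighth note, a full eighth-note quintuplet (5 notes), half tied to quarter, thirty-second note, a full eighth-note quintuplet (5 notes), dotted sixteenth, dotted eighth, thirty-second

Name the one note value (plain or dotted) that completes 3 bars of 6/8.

thirty-second note

3 bars of 6/8 = 72 thirty-second notes.
Convert each value to thirty-second notes: eighth note = 4; a full eighth-note quintuplet (5 notes) (five quintuplet eighths span one half) = 16; half tied to quarter (half + quarter) = 24; thirty-second note = 1; a full eighth-note quintuplet (5 notes) (five quintuplet eighths span one half) = 16; dotted sixteenth = 3; dotted eighth = 6; thirty-second = 1.
Altogether 4 + 16 + 24 + 1 + 16 + 3 + 6 + 1 = 71.
Remaining: 72 − 71 = 1 thirty-second note, which is a thirty-second note.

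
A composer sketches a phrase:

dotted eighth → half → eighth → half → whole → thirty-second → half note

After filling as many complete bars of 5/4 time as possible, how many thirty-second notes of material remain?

11

One bar of 5/4 = 40 thirty-second notes.
Working in thirty-second notes: dotted eighth = 6; half = 16; eighth = 4; half = 16; whole = 32; thirty-second = 1; half note = 16.
Adding: 6 + 16 + 4 + 16 + 32 + 1 + 16 = 91.
91 ÷ 40 = 2 complete bars with 11 thirty-second notes remaining.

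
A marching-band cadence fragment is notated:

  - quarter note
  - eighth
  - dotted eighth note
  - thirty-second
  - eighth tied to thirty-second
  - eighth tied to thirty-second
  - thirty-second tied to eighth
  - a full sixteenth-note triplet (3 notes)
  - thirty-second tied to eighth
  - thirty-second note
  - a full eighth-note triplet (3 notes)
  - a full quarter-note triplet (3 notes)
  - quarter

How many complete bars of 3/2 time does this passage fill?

One bar of 3/2 = 48 thirty-second notes.
Each duration in thirty-second notes: quarter note = 8; eighth = 4; dotted eighth note = 6; thirty-second = 1; eighth tied to thirty-second (eighth + thirty-second) = 5; eighth tied to thirty-second (eighth + thirty-second) = 5; thirty-second tied to eighth (thirty-second + eighth) = 5; a full sixteenth-note triplet (3 notes) (three triplet sixteenths span one eighth) = 4; thirty-second tied to eighth (thirty-second + eighth) = 5; thirty-second note = 1; a full eighth-note triplet (3 notes) (three triplet eighths span one quarter) = 8; a full quarter-note triplet (3 notes) (three triplet quarters span one half) = 16; quarter = 8.
Adding: 8 + 4 + 6 + 1 + 5 + 5 + 5 + 4 + 5 + 1 + 8 + 16 + 8 = 76.
76 ÷ 48 = 1 complete bar with 28 left over.

1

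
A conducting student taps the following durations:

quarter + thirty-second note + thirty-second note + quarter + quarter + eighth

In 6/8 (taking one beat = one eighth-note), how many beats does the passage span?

One eighth-note beat = 4 thirty-second notes.
In thirty-second notes: quarter = 8; thirty-second note = 1; thirty-second note = 1; quarter = 8; quarter = 8; eighth = 4.
Altogether 8 + 1 + 1 + 8 + 8 + 4 = 30.
30 ÷ 4 = 7.5 beats.

7.5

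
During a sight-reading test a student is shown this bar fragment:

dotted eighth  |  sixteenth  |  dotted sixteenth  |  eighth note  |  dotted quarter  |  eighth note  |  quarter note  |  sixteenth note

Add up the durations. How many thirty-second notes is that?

41

Convert each value to thirty-second notes: dotted eighth = 6; sixteenth = 2; dotted sixteenth = 3; eighth note = 4; dotted quarter = 12; eighth note = 4; quarter note = 8; sixteenth note = 2.
Adding: 6 + 2 + 3 + 4 + 12 + 4 + 8 + 2 = 41 thirty-second notes.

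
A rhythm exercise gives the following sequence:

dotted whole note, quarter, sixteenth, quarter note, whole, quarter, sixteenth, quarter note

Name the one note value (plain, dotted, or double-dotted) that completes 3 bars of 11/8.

half note

3 bars of 11/8 = 66 sixteenth notes.
Each duration in sixteenth notes: dotted whole note = 24; quarter = 4; sixteenth = 1; quarter note = 4; whole = 16; quarter = 4; sixteenth = 1; quarter note = 4.
Total: 24 + 4 + 1 + 4 + 16 + 4 + 1 + 4 = 58.
Remaining: 66 − 58 = 8 sixteenth notes, which is a half note.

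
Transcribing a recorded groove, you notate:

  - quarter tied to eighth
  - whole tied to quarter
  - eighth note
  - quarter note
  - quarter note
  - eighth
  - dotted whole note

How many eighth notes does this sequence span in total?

31

Each duration in eighth notes: quarter tied to eighth (quarter + eighth) = 3; whole tied to quarter (whole + quarter) = 10; eighth note = 1; quarter note = 2; quarter note = 2; eighth = 1; dotted whole note = 12.
Altogether 3 + 10 + 1 + 2 + 2 + 1 + 12 = 31 eighth notes.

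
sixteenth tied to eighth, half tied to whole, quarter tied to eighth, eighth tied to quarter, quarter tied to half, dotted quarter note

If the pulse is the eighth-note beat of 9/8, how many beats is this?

One eighth-note beat = 2 sixteenth notes.
Express everything in sixteenth notes: sixteenth tied to eighth (sixteenth + eighth) = 3; half tied to whole (half + whole) = 24; quarter tied to eighth (quarter + eighth) = 6; eighth tied to quarter (eighth + quarter) = 6; quarter tied to half (quarter + half) = 12; dotted quarter note = 6.
Adding: 3 + 24 + 6 + 6 + 12 + 6 = 57.
57 ÷ 2 = 28.5 beats.

28.5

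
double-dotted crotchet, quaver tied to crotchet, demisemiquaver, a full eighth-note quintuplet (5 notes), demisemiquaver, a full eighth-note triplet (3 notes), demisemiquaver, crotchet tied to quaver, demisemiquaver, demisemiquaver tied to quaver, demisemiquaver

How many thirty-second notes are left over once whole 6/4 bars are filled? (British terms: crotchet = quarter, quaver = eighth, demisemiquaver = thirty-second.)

One bar of 6/4 = 48 thirty-second notes.
Working in thirty-second notes: double-dotted crotchet = 14; quaver tied to crotchet (quaver + crotchet) = 12; demisemiquaver = 1; a full eighth-note quintuplet (5 notes) (five quintuplet eighths span one half) = 16; demisemiquaver = 1; a full eighth-note triplet (3 notes) (three triplet eighths span one quarter) = 8; demisemiquaver = 1; crotchet tied to quaver (crotchet + quaver) = 12; demisemiquaver = 1; demisemiquaver tied to quaver (demisemiquaver + quaver) = 5; demisemiquaver = 1.
Altogether 14 + 12 + 1 + 16 + 1 + 8 + 1 + 12 + 1 + 5 + 1 = 72.
72 ÷ 48 = 1 complete bar with 24 thirty-second notes remaining.

24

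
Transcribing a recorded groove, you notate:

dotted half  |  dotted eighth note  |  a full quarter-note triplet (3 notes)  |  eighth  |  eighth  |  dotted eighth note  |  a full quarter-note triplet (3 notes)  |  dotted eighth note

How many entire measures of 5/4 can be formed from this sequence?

One bar of 5/4 = 20 sixteenth notes.
Express everything in sixteenth notes: dotted half = 12; dotted eighth note = 3; a full quarter-note triplet (3 notes) (three triplet quarters span one half) = 8; eighth = 2; eighth = 2; dotted eighth note = 3; a full quarter-note triplet (3 notes) (three triplet quarters span one half) = 8; dotted eighth note = 3.
Total: 12 + 3 + 8 + 2 + 2 + 3 + 8 + 3 = 41.
41 ÷ 20 = 2 complete bars with 1 left over.

2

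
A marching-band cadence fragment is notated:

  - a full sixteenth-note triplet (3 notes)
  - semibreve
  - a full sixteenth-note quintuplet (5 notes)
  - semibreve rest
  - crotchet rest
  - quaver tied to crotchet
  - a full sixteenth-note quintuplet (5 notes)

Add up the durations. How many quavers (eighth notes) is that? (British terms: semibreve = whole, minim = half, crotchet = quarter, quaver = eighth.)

26

Each duration in eighth notes: a full sixteenth-note triplet (3 notes) (three triplet sixteenths span one eighth) = 1; semibreve = 8; a full sixteenth-note quintuplet (5 notes) (five quintuplet sixteenths span one quarter) = 2; semibreve rest = 8; crotchet rest = 2; quaver tied to crotchet (quaver + crotchet) = 3; a full sixteenth-note quintuplet (5 notes) (five quintuplet sixteenths span one quarter) = 2.
Total: 1 + 8 + 2 + 8 + 2 + 3 + 2 = 26 eighth notes.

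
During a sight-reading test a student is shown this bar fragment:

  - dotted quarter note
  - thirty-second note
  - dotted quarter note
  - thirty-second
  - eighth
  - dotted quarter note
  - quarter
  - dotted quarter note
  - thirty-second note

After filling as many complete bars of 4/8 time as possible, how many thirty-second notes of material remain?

One bar of 4/8 = 16 thirty-second notes.
In thirty-second notes: dotted quarter note = 12; thirty-second note = 1; dotted quarter note = 12; thirty-second = 1; eighth = 4; dotted quarter note = 12; quarter = 8; dotted quarter note = 12; thirty-second note = 1.
Sum: 12 + 1 + 12 + 1 + 4 + 12 + 8 + 12 + 1 = 63.
63 ÷ 16 = 3 complete bars with 15 thirty-second notes remaining.

15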